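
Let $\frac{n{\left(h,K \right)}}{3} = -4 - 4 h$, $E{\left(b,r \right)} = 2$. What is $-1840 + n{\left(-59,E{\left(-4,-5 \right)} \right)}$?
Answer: $-1144$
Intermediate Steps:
$n{\left(h,K \right)} = -12 - 12 h$ ($n{\left(h,K \right)} = 3 \left(-4 - 4 h\right) = -12 - 12 h$)
$-1840 + n{\left(-59,E{\left(-4,-5 \right)} \right)} = -1840 - -696 = -1840 + \left(-12 + 708\right) = -1840 + 696 = -1144$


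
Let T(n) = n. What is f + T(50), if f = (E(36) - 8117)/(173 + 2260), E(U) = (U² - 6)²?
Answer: 1777633/2433 ≈ 730.63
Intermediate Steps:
E(U) = (-6 + U²)²
f = 1655983/2433 (f = ((-6 + 36²)² - 8117)/(173 + 2260) = ((-6 + 1296)² - 8117)/2433 = (1290² - 8117)*(1/2433) = (1664100 - 8117)*(1/2433) = 1655983*(1/2433) = 1655983/2433 ≈ 680.63)
f + T(50) = 1655983/2433 + 50 = 1777633/2433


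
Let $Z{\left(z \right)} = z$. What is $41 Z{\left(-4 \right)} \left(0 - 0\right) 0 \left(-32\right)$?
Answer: $0$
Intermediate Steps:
$41 Z{\left(-4 \right)} \left(0 - 0\right) 0 \left(-32\right) = 41 - 4 \left(0 - 0\right) 0 \left(-32\right) = 41 - 4 \left(0 + 0\right) 0 \left(-32\right) = 41 \left(-4\right) 0 \cdot 0 \left(-32\right) = 41 \cdot 0 \cdot 0 \left(-32\right) = 41 \cdot 0 \left(-32\right) = 0 \left(-32\right) = 0$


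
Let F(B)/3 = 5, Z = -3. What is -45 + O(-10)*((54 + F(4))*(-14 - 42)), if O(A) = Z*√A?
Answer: -45 + 11592*I*√10 ≈ -45.0 + 36657.0*I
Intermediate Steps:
F(B) = 15 (F(B) = 3*5 = 15)
O(A) = -3*√A
-45 + O(-10)*((54 + F(4))*(-14 - 42)) = -45 + (-3*I*√10)*((54 + 15)*(-14 - 42)) = -45 + (-3*I*√10)*(69*(-56)) = -45 - 3*I*√10*(-3864) = -45 + 11592*I*√10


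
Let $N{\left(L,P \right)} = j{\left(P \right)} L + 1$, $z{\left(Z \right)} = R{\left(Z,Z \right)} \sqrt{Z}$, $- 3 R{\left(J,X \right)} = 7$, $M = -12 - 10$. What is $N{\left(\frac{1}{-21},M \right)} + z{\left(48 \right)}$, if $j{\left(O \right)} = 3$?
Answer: $\frac{6}{7} - \frac{28 \sqrt{3}}{3} \approx -15.309$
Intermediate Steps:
$M = -22$
$R{\left(J,X \right)} = - \frac{7}{3}$ ($R{\left(J,X \right)} = \left(- \frac{1}{3}\right) 7 = - \frac{7}{3}$)
$z{\left(Z \right)} = - \frac{7 \sqrt{Z}}{3}$
$N{\left(L,P \right)} = 1 + 3 L$ ($N{\left(L,P \right)} = 3 L + 1 = 1 + 3 L$)
$N{\left(\frac{1}{-21},M \right)} + z{\left(48 \right)} = \left(1 + \frac{3}{-21}\right) - \frac{7 \sqrt{48}}{3} = \left(1 + 3 \left(- \frac{1}{21}\right)\right) - \frac{7 \cdot 4 \sqrt{3}}{3} = \left(1 - \frac{1}{7}\right) - \frac{28 \sqrt{3}}{3} = \frac{6}{7} - \frac{28 \sqrt{3}}{3}$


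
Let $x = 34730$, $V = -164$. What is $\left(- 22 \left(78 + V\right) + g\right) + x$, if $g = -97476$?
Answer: $-60854$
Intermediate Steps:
$\left(- 22 \left(78 + V\right) + g\right) + x = \left(- 22 \left(78 - 164\right) - 97476\right) + 34730 = \left(\left(-22\right) \left(-86\right) - 97476\right) + 34730 = \left(1892 - 97476\right) + 34730 = -95584 + 34730 = -60854$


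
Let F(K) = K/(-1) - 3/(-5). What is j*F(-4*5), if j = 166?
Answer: 17098/5 ≈ 3419.6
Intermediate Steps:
F(K) = 3/5 - K (F(K) = K*(-1) - 3*(-1/5) = -K + 3/5 = 3/5 - K)
j*F(-4*5) = 166*(3/5 - (-4)*5) = 166*(3/5 - 1*(-20)) = 166*(3/5 + 20) = 166*(103/5) = 17098/5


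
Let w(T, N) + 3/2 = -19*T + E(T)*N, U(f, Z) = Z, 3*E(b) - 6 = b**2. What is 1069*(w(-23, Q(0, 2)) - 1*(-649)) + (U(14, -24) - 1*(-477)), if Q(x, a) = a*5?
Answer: 18397001/6 ≈ 3.0662e+6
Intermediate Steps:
E(b) = 2 + b**2/3
Q(x, a) = 5*a
w(T, N) = -3/2 - 19*T + N*(2 + T**2/3) (w(T, N) = -3/2 + (-19*T + (2 + T**2/3)*N) = -3/2 + (-19*T + N*(2 + T**2/3)) = -3/2 - 19*T + N*(2 + T**2/3))
1069*(w(-23, Q(0, 2)) - 1*(-649)) + (U(14, -24) - 1*(-477)) = 1069*((-3/2 - 19*(-23) + (5*2)*(6 + (-23)**2)/3) - 1*(-649)) + (-24 - 1*(-477)) = 1069*((-3/2 + 437 + (1/3)*10*(6 + 529)) + 649) + (-24 + 477) = 1069*((-3/2 + 437 + (1/3)*10*535) + 649) + 453 = 1069*((-3/2 + 437 + 5350/3) + 649) + 453 = 1069*(13313/6 + 649) + 453 = 1069*(17207/6) + 453 = 18394283/6 + 453 = 18397001/6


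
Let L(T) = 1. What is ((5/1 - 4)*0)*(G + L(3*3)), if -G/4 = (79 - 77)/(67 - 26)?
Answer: 0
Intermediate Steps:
G = -8/41 (G = -4*(79 - 77)/(67 - 26) = -8/41 ≈ -0.19512)
((5/1 - 4)*0)*(G + L(3*3)) = ((5/1 - 4)*0)*(-8/41 + 1) = ((5*1 - 4)*0)*(33/41) = ((5 - 4)*0)*(33/41) = (1*0)*(33/41) = 0*(33/41) = 0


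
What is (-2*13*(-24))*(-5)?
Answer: -3120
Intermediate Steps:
(-2*13*(-24))*(-5) = -26*(-24)*(-5) = 624*(-5) = -3120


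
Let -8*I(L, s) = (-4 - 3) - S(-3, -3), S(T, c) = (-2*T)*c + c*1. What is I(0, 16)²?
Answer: 49/16 ≈ 3.0625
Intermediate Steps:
S(T, c) = c - 2*T*c (S(T, c) = -2*T*c + c = c - 2*T*c)
I(L, s) = -7/4 (I(L, s) = -((-4 - 3) - (-3)*(1 - 2*(-3)))/8 = -(-7 - (-3)*(1 + 6))/8 = -(-7 - (-3)*7)/8 = -(-7 - 1*(-21))/8 = -(-7 + 21)/8 = -⅛*14 = -7/4)
I(0, 16)² = (-7/4)² = 49/16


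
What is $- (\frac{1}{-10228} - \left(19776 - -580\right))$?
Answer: $\frac{208201169}{10228} \approx 20356.0$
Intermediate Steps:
$- (\frac{1}{-10228} - \left(19776 - -580\right)) = - (- \frac{1}{10228} - \left(19776 + 580\right)) = - (- \frac{1}{10228} - 20356) = \left(-1\right) \left(- \frac{208201169}{10228}\right) = \frac{208201169}{10228}$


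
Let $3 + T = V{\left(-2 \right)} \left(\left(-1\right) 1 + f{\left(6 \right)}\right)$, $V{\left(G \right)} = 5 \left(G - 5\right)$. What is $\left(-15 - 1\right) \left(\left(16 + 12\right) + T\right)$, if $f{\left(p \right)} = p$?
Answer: $2400$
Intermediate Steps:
$V{\left(G \right)} = -25 + 5 G$ ($V{\left(G \right)} = 5 \left(-5 + G\right) = -25 + 5 G$)
$T = -178$ ($T = -3 + \left(-25 + 5 \left(-2\right)\right) \left(\left(-1\right) 1 + 6\right) = -3 + \left(-25 - 10\right) \left(-1 + 6\right) = -3 - 175 = -178$)
$\left(-15 - 1\right) \left(\left(16 + 12\right) + T\right) = \left(-15 - 1\right) \left(\left(16 + 12\right) - 178\right) = - 16 \left(28 - 178\right) = \left(-16\right) \left(-150\right) = 2400$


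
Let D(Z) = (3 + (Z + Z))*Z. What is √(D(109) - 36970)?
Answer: I*√12881 ≈ 113.49*I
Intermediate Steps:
D(Z) = Z*(3 + 2*Z) (D(Z) = (3 + 2*Z)*Z = Z*(3 + 2*Z))
√(D(109) - 36970) = √(109*(3 + 2*109) - 36970) = √(109*(3 + 218) - 36970) = √(109*221 - 36970) = √(24089 - 36970) = √(-12881) = I*√12881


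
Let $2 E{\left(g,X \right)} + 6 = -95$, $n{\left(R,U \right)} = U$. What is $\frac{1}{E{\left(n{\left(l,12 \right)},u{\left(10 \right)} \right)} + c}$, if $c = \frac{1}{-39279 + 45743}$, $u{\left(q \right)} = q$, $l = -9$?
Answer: $- \frac{6464}{326431} \approx -0.019802$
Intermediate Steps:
$E{\left(g,X \right)} = - \frac{101}{2}$ ($E{\left(g,X \right)} = -3 + \frac{1}{2} \left(-95\right) = -3 - \frac{95}{2} = - \frac{101}{2}$)
$c = \frac{1}{6464} \approx 0.0001547$
$\frac{1}{E{\left(n{\left(l,12 \right)},u{\left(10 \right)} \right)} + c} = \frac{1}{- \frac{101}{2} + \frac{1}{6464}} = \frac{1}{- \frac{326431}{6464}} = - \frac{6464}{326431}$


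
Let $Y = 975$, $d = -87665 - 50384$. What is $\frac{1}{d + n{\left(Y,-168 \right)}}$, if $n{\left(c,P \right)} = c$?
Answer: $- \frac{1}{137074} \approx -7.2953 \cdot 10^{-6}$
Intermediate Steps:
$d = -138049$ ($d = -87665 - 50384 = -138049$)
$\frac{1}{d + n{\left(Y,-168 \right)}} = \frac{1}{-138049 + 975} = \frac{1}{-137074} = - \frac{1}{137074}$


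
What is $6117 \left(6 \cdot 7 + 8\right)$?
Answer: $305850$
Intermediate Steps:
$6117 \left(6 \cdot 7 + 8\right) = 6117 \left(42 + 8\right) = 6117 \cdot 50 = 305850$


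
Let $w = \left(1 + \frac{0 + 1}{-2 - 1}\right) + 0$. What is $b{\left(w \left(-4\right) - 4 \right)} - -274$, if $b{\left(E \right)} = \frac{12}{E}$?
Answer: $\frac{1361}{5} \approx 272.2$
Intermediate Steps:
$w = \frac{2}{3}$ ($w = \left(1 + 1 \frac{1}{-3}\right) + 0 = \left(1 + 1 \left(- \frac{1}{3}\right)\right) + 0 = \left(1 - \frac{1}{3}\right) + 0 = \frac{2}{3} + 0 = \frac{2}{3} \approx 0.66667$)
$b{\left(w \left(-4\right) - 4 \right)} - -274 = \frac{12}{\frac{2}{3} \left(-4\right) - 4} - -274 = \frac{12}{- \frac{8}{3} - 4} + 274 = \frac{12}{- \frac{20}{3}} + 274 = 12 \left(- \frac{3}{20}\right) + 274 = - \frac{9}{5} + 274 = \frac{1361}{5}$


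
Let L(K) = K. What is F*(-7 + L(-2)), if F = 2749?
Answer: -24741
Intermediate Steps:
F*(-7 + L(-2)) = 2749*(-7 - 2) = 2749*(-9) = -24741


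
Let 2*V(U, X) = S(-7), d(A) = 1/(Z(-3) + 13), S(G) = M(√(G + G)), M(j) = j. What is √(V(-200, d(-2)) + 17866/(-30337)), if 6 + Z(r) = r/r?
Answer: √(-2168003368 + 1840667138*I*√14)/60674 ≈ 0.82838 + 1.1292*I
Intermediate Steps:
Z(r) = -5 (Z(r) = -6 + r/r = -6 + 1 = -5)
S(G) = √2*√G (S(G) = √(G + G) = √(2*G) = √2*√G)
d(A) = ⅛ (d(A) = 1/(-5 + 13) = 1/8 = ⅛)
V(U, X) = I*√14/2 (V(U, X) = (√2*√(-7))/2 = (√2*(I*√7))/2 = (I*√14)/2 = I*√14/2)
√(V(-200, d(-2)) + 17866/(-30337)) = √(I*√14/2 + 17866/(-30337)) = √(I*√14/2 + 17866*(-1/30337)) = √(I*√14/2 - 17866/30337) = √(-17866/30337 + I*√14/2)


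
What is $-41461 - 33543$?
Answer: $-75004$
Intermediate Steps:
$-41461 - 33543 = -75004$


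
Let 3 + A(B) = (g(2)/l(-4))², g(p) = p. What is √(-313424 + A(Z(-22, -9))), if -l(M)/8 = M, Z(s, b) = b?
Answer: I*√80237311/16 ≈ 559.85*I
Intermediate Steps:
l(M) = -8*M
A(B) = -767/256 (A(B) = -3 + (2/((-8*(-4))))² = -3 + (2/32)² = -3 + (2*(1/32))² = -3 + (1/16)² = -3 + 1/256 = -767/256)
√(-313424 + A(Z(-22, -9))) = √(-313424 - 767/256) = √(-80237311/256) = I*√80237311/16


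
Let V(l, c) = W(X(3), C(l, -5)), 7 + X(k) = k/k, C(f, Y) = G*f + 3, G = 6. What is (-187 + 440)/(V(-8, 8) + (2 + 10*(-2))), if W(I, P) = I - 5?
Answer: -253/29 ≈ -8.7241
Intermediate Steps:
C(f, Y) = 3 + 6*f (C(f, Y) = 6*f + 3 = 3 + 6*f)
X(k) = -6 (X(k) = -7 + k/k = -7 + 1 = -6)
W(I, P) = -5 + I
V(l, c) = -11 (V(l, c) = -5 - 6 = -11)
(-187 + 440)/(V(-8, 8) + (2 + 10*(-2))) = (-187 + 440)/(-11 + (2 + 10*(-2))) = 253/(-11 + (2 - 20)) = 253/(-11 - 18) = 253/(-29) = 253*(-1/29) = -253/29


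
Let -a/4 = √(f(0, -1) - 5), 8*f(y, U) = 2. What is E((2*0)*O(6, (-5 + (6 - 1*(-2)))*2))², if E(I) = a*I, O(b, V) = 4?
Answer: 0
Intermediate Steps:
f(y, U) = ¼ (f(y, U) = (⅛)*2 = ¼)
a = -2*I*√19 (a = -4*√(¼ - 5) = -2*I*√19 ≈ -8.7178*I)
E(I) = -2*I*I*√19 (E(I) = (-2*I*√19)*I = -2*I*I*√19)
E((2*0)*O(6, (-5 + (6 - 1*(-2)))*2))² = (-2*I*(2*0)*4*√19)² = (-2*I*0*4*√19)² = (-2*I*0*√19)² = 0² = 0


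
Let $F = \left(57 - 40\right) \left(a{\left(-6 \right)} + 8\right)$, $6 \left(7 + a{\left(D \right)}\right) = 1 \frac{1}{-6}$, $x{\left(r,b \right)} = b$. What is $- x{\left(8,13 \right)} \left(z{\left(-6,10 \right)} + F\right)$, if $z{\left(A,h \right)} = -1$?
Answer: $- \frac{7267}{36} \approx -201.86$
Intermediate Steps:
$a{\left(D \right)} = - \frac{253}{36}$ ($a{\left(D \right)} = -7 + \frac{1 \frac{1}{-6}}{6} = -7 + \frac{1 \left(- \frac{1}{6}\right)}{6} = -7 + \frac{1}{6} \left(- \frac{1}{6}\right) = -7 - \frac{1}{36} = - \frac{253}{36}$)
$F = \frac{595}{36}$ ($F = \left(57 - 40\right) \left(- \frac{253}{36} + 8\right) = 17 \cdot \frac{35}{36} = \frac{595}{36} \approx 16.528$)
$- x{\left(8,13 \right)} \left(z{\left(-6,10 \right)} + F\right) = - 13 \left(-1 + \frac{595}{36}\right) = - \frac{13 \cdot 559}{36} = \left(-1\right) \frac{7267}{36} = - \frac{7267}{36}$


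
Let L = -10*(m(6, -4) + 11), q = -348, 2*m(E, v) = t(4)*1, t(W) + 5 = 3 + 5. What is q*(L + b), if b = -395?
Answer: 180960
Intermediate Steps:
t(W) = 3 (t(W) = -5 + (3 + 5) = -5 + 8 = 3)
m(E, v) = 3/2 (m(E, v) = (3*1)/2 = (1/2)*3 = 3/2)
L = -125 (L = -10*(3/2 + 11) = -10*25/2 = -125)
q*(L + b) = -348*(-125 - 395) = -348*(-520) = 180960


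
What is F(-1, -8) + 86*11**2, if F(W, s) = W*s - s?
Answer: 10422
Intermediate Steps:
F(W, s) = -s + W*s
F(-1, -8) + 86*11**2 = -8*(-1 - 1) + 86*11**2 = -8*(-2) + 86*121 = 16 + 10406 = 10422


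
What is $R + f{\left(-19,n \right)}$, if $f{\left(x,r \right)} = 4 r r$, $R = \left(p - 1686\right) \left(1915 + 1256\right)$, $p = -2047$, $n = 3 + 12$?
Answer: $-11836443$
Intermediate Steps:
$n = 15$
$R = -11837343$ ($R = \left(-2047 - 1686\right) \left(1915 + 1256\right) = \left(-3733\right) 3171 = -11837343$)
$f{\left(x,r \right)} = 4 r^{2}$
$R + f{\left(-19,n \right)} = -11837343 + 4 \cdot 15^{2} = -11837343 + 4 \cdot 225 = -11837343 + 900 = -11836443$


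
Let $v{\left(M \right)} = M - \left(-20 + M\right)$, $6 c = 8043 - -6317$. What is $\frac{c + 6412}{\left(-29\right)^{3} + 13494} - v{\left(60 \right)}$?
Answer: $- \frac{680116}{32685} \approx -20.808$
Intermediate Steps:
$c = \frac{7180}{3}$ ($c = \frac{8043 - -6317}{6} = \frac{8043 + 6317}{6} = \frac{1}{6} \cdot 14360 = \frac{7180}{3} \approx 2393.3$)
$v{\left(M \right)} = 20$
$\frac{c + 6412}{\left(-29\right)^{3} + 13494} - v{\left(60 \right)} = \frac{\frac{7180}{3} + 6412}{\left(-29\right)^{3} + 13494} - 20 = \frac{26416}{3 \left(-24389 + 13494\right)} - 20 = \frac{26416}{3 \left(-10895\right)} - 20 = \frac{26416}{3} \left(- \frac{1}{10895}\right) - 20 = - \frac{26416}{32685} - 20 = - \frac{680116}{32685}$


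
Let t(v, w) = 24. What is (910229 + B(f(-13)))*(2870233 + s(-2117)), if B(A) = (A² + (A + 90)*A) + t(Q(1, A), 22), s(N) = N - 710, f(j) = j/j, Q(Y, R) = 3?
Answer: 2610328715070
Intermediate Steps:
f(j) = 1
s(N) = -710 + N
B(A) = 24 + A² + A*(90 + A) (B(A) = (A² + (A + 90)*A) + 24 = (A² + (90 + A)*A) + 24 = (A² + A*(90 + A)) + 24 = 24 + A² + A*(90 + A))
(910229 + B(f(-13)))*(2870233 + s(-2117)) = (910229 + (24 + 2*1² + 90*1))*(2870233 + (-710 - 2117)) = (910229 + (24 + 2*1 + 90))*(2870233 - 2827) = (910229 + (24 + 2 + 90))*2867406 = (910229 + 116)*2867406 = 910345*2867406 = 2610328715070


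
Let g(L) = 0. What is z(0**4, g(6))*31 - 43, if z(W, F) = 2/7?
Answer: -239/7 ≈ -34.143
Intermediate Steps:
z(W, F) = 2/7 (z(W, F) = 2*(1/7) = 2/7)
z(0**4, g(6))*31 - 43 = (2/7)*31 - 43 = 62/7 - 43 = -239/7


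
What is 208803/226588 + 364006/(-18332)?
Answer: -19662903733/1038452804 ≈ -18.935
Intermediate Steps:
208803/226588 + 364006/(-18332) = 208803*(1/226588) + 364006*(-1/18332) = 208803/226588 - 182003/9166 = -19662903733/1038452804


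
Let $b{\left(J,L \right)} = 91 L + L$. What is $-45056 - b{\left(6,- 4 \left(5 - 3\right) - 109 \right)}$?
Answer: $-34292$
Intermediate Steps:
$b{\left(J,L \right)} = 92 L$
$-45056 - b{\left(6,- 4 \left(5 - 3\right) - 109 \right)} = -45056 - 92 \left(- 4 \left(5 - 3\right) - 109\right) = -45056 - 92 \left(\left(-4\right) 2 - 109\right) = -45056 - 92 \left(-8 - 109\right) = -45056 - 92 \left(-117\right) = -45056 - -10764 = -45056 + 10764 = -34292$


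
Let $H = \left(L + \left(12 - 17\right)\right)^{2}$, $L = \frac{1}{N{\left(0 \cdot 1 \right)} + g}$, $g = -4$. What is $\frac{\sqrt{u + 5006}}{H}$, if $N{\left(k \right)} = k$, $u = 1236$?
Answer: $\frac{16 \sqrt{6242}}{441} \approx 2.8664$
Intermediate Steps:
$L = - \frac{1}{4}$ ($L = \frac{1}{0 \cdot 1 - 4} = \frac{1}{0 - 4} = \frac{1}{-4} = - \frac{1}{4} \approx -0.25$)
$H = \frac{441}{16}$ ($H = \left(- \frac{1}{4} + \left(12 - 17\right)\right)^{2} = \left(- \frac{1}{4} - 5\right)^{2} = \left(- \frac{21}{4}\right)^{2} = \frac{441}{16} \approx 27.563$)
$\frac{\sqrt{u + 5006}}{H} = \frac{\sqrt{1236 + 5006}}{\frac{441}{16}} = \sqrt{6242} \cdot \frac{16}{441} = \frac{16 \sqrt{6242}}{441}$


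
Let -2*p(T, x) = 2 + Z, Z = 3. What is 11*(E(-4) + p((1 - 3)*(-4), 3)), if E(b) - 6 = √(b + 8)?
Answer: 121/2 ≈ 60.500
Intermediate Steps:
p(T, x) = -5/2 (p(T, x) = -(2 + 3)/2 = -½*5 = -5/2)
E(b) = 6 + √(8 + b) (E(b) = 6 + √(b + 8) = 6 + √(8 + b))
11*(E(-4) + p((1 - 3)*(-4), 3)) = 11*((6 + √(8 - 4)) - 5/2) = 11*((6 + √4) - 5/2) = 11*((6 + 2) - 5/2) = 11*(8 - 5/2) = 11*(11/2) = 121/2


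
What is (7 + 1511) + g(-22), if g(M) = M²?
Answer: 2002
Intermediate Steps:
(7 + 1511) + g(-22) = (7 + 1511) + (-22)² = 1518 + 484 = 2002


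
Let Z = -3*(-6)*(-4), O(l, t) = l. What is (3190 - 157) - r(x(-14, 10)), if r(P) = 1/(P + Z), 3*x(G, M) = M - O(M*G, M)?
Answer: 66727/22 ≈ 3033.0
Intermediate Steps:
x(G, M) = M/3 - G*M/3 (x(G, M) = (M - M*G)/3 = (M - G*M)/3 = M/3 - G*M/3)
Z = -72 (Z = 18*(-4) = -72)
r(P) = 1/(-72 + P) (r(P) = 1/(P - 72) = 1/(-72 + P))
(3190 - 157) - r(x(-14, 10)) = (3190 - 157) - 1/(-72 + (1/3)*10*(1 - 1*(-14))) = 3033 - 1/(-72 + (1/3)*10*(1 + 14)) = 3033 - 1/(-72 + (1/3)*10*15) = 3033 - 1/(-72 + 50) = 3033 - 1/(-22) = 3033 - 1*(-1/22) = 3033 + 1/22 = 66727/22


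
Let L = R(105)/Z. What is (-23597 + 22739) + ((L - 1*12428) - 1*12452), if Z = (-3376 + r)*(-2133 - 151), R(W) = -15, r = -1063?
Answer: -260949242903/10138676 ≈ -25738.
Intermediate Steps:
Z = 10138676 (Z = (-3376 - 1063)*(-2133 - 151) = -4439*(-2284) = 10138676)
L = -15/10138676 ≈ -1.4795e-6
(-23597 + 22739) + ((L - 1*12428) - 1*12452) = (-23597 + 22739) + ((-15/10138676 - 1*12428) - 1*12452) = -858 + ((-15/10138676 - 12428) - 12452) = -858 + (-126003465343/10138676 - 12452) = -858 - 252250258895/10138676 = -260949242903/10138676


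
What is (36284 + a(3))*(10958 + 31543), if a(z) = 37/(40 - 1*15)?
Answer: 38554229637/25 ≈ 1.5422e+9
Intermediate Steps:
a(z) = 37/25 (a(z) = 37/(40 - 15) = 37/25)
(36284 + a(3))*(10958 + 31543) = (36284 + 37/25)*(10958 + 31543) = (907137/25)*42501 = 38554229637/25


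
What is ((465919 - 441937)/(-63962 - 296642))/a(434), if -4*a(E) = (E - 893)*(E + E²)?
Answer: -571/185999993955 ≈ -3.0699e-9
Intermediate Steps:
a(E) = -(-893 + E)*(E + E²)/4 (a(E) = -(E - 893)*(E + E²)/4 = -(-893 + E)*(E + E²)/4)
((465919 - 441937)/(-63962 - 296642))/a(434) = ((465919 - 441937)/(-63962 - 296642))/(((¼)*434*(893 - 1*434² + 892*434))) = (23982/(-360604))/(((¼)*434*(893 - 1*188356 + 387128))) = (23982*(-1/360604))/(((¼)*434*(893 - 188356 + 387128))) = -11991/(180302*((¼)*434*199665)) = -11991/(180302*43327305/2) = -11991/180302*2/43327305 = -571/185999993955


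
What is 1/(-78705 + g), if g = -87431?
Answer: -1/166136 ≈ -6.0192e-6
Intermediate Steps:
1/(-78705 + g) = 1/(-78705 - 87431) = 1/(-166136) = -1/166136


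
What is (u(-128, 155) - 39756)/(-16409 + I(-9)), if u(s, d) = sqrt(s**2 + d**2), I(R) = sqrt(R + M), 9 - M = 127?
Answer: 163089051/67313852 - 16409*sqrt(40409)/269255408 - I*sqrt(5131943)/269255408 + 9939*I*sqrt(127)/67313852 ≈ 2.4106 + 0.0016555*I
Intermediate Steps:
M = -118 (M = 9 - 1*127 = 9 - 127 = -118)
I(R) = sqrt(-118 + R) (I(R) = sqrt(R - 118) = sqrt(-118 + R))
u(s, d) = sqrt(d**2 + s**2)
(u(-128, 155) - 39756)/(-16409 + I(-9)) = (sqrt(155**2 + (-128)**2) - 39756)/(-16409 + sqrt(-118 - 9)) = (sqrt(24025 + 16384) - 39756)/(-16409 + sqrt(-127)) = (sqrt(40409) - 39756)/(-16409 + I*sqrt(127)) = (-39756 + sqrt(40409))/(-16409 + I*sqrt(127))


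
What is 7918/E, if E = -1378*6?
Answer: -3959/4134 ≈ -0.95767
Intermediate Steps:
E = -8268
7918/E = 7918/(-8268) = 7918*(-1/8268) = -3959/4134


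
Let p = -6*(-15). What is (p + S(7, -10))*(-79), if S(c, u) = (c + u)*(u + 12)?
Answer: -6636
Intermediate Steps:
S(c, u) = (12 + u)*(c + u) (S(c, u) = (c + u)*(12 + u) = (12 + u)*(c + u))
p = 90
(p + S(7, -10))*(-79) = (90 + ((-10)² + 12*7 + 12*(-10) + 7*(-10)))*(-79) = (90 + (100 + 84 - 120 - 70))*(-79) = (90 - 6)*(-79) = 84*(-79) = -6636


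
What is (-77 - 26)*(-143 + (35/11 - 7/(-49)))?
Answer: 1107765/77 ≈ 14387.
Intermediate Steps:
(-77 - 26)*(-143 + (35/11 - 7/(-49))) = -103*(-143 + (35*(1/11) - 7*(-1/49))) = -103*(-143 + (35/11 + 1/7)) = -103*(-143 + 256/77) = -103*(-10755/77) = 1107765/77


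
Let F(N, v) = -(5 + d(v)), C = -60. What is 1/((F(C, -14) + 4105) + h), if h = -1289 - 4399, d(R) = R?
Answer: -1/1574 ≈ -0.00063532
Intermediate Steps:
F(N, v) = -5 - v (F(N, v) = -(5 + v) = -5 - v)
h = -5688
1/((F(C, -14) + 4105) + h) = 1/(((-5 - 1*(-14)) + 4105) - 5688) = 1/(((-5 + 14) + 4105) - 5688) = 1/((9 + 4105) - 5688) = 1/(4114 - 5688) = 1/(-1574) = -1/1574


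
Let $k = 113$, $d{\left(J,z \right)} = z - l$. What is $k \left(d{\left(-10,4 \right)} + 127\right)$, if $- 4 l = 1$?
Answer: $\frac{59325}{4} \approx 14831.0$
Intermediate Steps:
$l = - \frac{1}{4}$ ($l = \left(- \frac{1}{4}\right) 1 = - \frac{1}{4} \approx -0.25$)
$d{\left(J,z \right)} = \frac{1}{4} + z$ ($d{\left(J,z \right)} = z - - \frac{1}{4} = z + \frac{1}{4} = \frac{1}{4} + z$)
$k \left(d{\left(-10,4 \right)} + 127\right) = 113 \left(\left(\frac{1}{4} + 4\right) + 127\right) = 113 \left(\frac{17}{4} + 127\right) = 113 \cdot \frac{525}{4} = \frac{59325}{4}$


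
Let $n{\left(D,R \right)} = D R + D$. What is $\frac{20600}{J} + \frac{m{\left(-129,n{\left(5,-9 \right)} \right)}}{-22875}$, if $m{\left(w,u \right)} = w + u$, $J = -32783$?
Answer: $- \frac{465684673}{749911125} \approx -0.62099$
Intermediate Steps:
$n{\left(D,R \right)} = D + D R$
$m{\left(w,u \right)} = u + w$
$\frac{20600}{J} + \frac{m{\left(-129,n{\left(5,-9 \right)} \right)}}{-22875} = \frac{20600}{-32783} + \frac{5 \left(1 - 9\right) - 129}{-22875} = 20600 \left(- \frac{1}{32783}\right) + \left(5 \left(-8\right) - 129\right) \left(- \frac{1}{22875}\right) = - \frac{20600}{32783} + \left(-40 - 129\right) \left(- \frac{1}{22875}\right) = - \frac{20600}{32783} - - \frac{169}{22875} = - \frac{20600}{32783} + \frac{169}{22875} = - \frac{465684673}{749911125}$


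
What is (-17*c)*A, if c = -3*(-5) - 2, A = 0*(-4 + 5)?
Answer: 0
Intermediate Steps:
A = 0 (A = 0*1 = 0)
c = 13 (c = 15 - 2 = 13)
(-17*c)*A = -17*13*0 = -221*0 = 0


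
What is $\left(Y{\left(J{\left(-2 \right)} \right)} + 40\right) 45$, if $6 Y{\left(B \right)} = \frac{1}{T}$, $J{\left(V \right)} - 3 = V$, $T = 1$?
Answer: $\frac{3615}{2} \approx 1807.5$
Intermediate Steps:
$J{\left(V \right)} = 3 + V$
$Y{\left(B \right)} = \frac{1}{6}$ ($Y{\left(B \right)} = \frac{1}{6 \cdot 1} = \frac{1}{6} \cdot 1 = \frac{1}{6}$)
$\left(Y{\left(J{\left(-2 \right)} \right)} + 40\right) 45 = \left(\frac{1}{6} + 40\right) 45 = \frac{241}{6} \cdot 45 = \frac{3615}{2}$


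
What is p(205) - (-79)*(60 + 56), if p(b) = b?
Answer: 9369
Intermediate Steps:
p(205) - (-79)*(60 + 56) = 205 - (-79)*(60 + 56) = 205 - (-79)*116 = 205 - 1*(-9164) = 205 + 9164 = 9369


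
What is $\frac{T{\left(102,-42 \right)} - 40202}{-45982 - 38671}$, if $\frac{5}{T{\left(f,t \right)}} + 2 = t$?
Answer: $\frac{1768893}{3724732} \approx 0.4749$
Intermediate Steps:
$T{\left(f,t \right)} = \frac{5}{-2 + t}$
$\frac{T{\left(102,-42 \right)} - 40202}{-45982 - 38671} = \frac{\frac{5}{-2 - 42} - 40202}{-45982 - 38671} = \frac{\frac{5}{-44} - 40202}{-84653} = \left(5 \left(- \frac{1}{44}\right) - 40202\right) \left(- \frac{1}{84653}\right) = \left(- \frac{5}{44} - 40202\right) \left(- \frac{1}{84653}\right) = \left(- \frac{1768893}{44}\right) \left(- \frac{1}{84653}\right) = \frac{1768893}{3724732}$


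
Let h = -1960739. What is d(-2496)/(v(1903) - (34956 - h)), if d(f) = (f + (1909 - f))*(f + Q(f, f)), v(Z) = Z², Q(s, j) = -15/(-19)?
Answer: -90503781/30888566 ≈ -2.9300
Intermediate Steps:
Q(s, j) = 15/19 (Q(s, j) = -15*(-1/19) = 15/19)
d(f) = 28635/19 + 1909*f (d(f) = (f + (1909 - f))*(f + 15/19) = 1909*(15/19 + f) = 28635/19 + 1909*f)
d(-2496)/(v(1903) - (34956 - h)) = (28635/19 + 1909*(-2496))/(1903² - (34956 - 1*(-1960739))) = (28635/19 - 4764864)/(3621409 - (34956 + 1960739)) = -90503781/(19*(3621409 - 1*1995695)) = -90503781/(19*(3621409 - 1995695)) = -90503781/19/1625714 = -90503781/19*1/1625714 = -90503781/30888566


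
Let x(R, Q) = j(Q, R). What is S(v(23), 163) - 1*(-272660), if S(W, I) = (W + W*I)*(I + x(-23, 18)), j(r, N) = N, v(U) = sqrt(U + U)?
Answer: 272660 + 22960*sqrt(46) ≈ 4.2838e+5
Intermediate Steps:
v(U) = sqrt(2)*sqrt(U) (v(U) = sqrt(2*U) = sqrt(2)*sqrt(U))
x(R, Q) = R
S(W, I) = (-23 + I)*(W + I*W) (S(W, I) = (W + W*I)*(I - 23) = (W + I*W)*(-23 + I) = (-23 + I)*(W + I*W))
S(v(23), 163) - 1*(-272660) = (sqrt(2)*sqrt(23))*(-23 + 163**2 - 22*163) - 1*(-272660) = sqrt(46)*(-23 + 26569 - 3586) + 272660 = sqrt(46)*22960 + 272660 = 22960*sqrt(46) + 272660 = 272660 + 22960*sqrt(46)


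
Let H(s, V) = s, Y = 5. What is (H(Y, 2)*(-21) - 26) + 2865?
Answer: 2734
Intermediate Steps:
(H(Y, 2)*(-21) - 26) + 2865 = (5*(-21) - 26) + 2865 = (-105 - 26) + 2865 = -131 + 2865 = 2734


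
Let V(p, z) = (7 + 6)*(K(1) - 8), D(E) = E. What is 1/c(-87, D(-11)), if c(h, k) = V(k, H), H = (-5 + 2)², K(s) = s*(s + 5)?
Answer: -1/26 ≈ -0.038462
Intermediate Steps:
K(s) = s*(5 + s)
H = 9 (H = (-3)² = 9)
V(p, z) = -26 (V(p, z) = (7 + 6)*(1*(5 + 1) - 8) = 13*(1*6 - 8) = 13*(6 - 8) = 13*(-2) = -26)
c(h, k) = -26
1/c(-87, D(-11)) = 1/(-26) = -1/26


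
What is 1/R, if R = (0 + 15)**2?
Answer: 1/225 ≈ 0.0044444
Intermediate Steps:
R = 225 (R = 15**2 = 225)
1/R = 1/225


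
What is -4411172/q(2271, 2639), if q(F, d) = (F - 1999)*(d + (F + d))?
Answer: -1102793/513332 ≈ -2.1483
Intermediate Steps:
q(F, d) = (-1999 + F)*(F + 2*d)
-4411172/q(2271, 2639) = -4411172/(2271² - 3998*2639 - 1999*2271 + 2*2271*2639) = -4411172/(5157441 - 10550722 - 4539729 + 11986338) = -4411172/2053328 = -4411172*1/2053328 = -1102793/513332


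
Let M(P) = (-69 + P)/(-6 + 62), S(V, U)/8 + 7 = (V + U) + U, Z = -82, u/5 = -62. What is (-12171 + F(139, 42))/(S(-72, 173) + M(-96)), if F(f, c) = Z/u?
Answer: -105641984/18514905 ≈ -5.7058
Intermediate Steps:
u = -310 (u = 5*(-62) = -310)
S(V, U) = -56 + 8*V + 16*U (S(V, U) = -56 + 8*((V + U) + U) = -56 + 8*((U + V) + U) = -56 + 8*(V + 2*U) = -56 + (8*V + 16*U) = -56 + 8*V + 16*U)
M(P) = -69/56 + P/56 (M(P) = (-69 + P)/56 = (-69 + P)*(1/56) = -69/56 + P/56)
F(f, c) = 41/155 (F(f, c) = -82/(-310) = -82*(-1/310) = 41/155)
(-12171 + F(139, 42))/(S(-72, 173) + M(-96)) = (-12171 + 41/155)/((-56 + 8*(-72) + 16*173) + (-69/56 + (1/56)*(-96))) = -1886464/(155*((-56 - 576 + 2768) + (-69/56 - 12/7))) = -1886464/(155*(2136 - 165/56)) = -1886464/(155*119451/56) = -1886464/155*56/119451 = -105641984/18514905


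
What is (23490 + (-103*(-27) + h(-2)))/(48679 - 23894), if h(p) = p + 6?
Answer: 5255/4957 ≈ 1.0601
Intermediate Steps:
h(p) = 6 + p
(23490 + (-103*(-27) + h(-2)))/(48679 - 23894) = (23490 + (-103*(-27) + (6 - 2)))/(48679 - 23894) = (23490 + (2781 + 4))/24785 = (23490 + 2785)*(1/24785) = 26275*(1/24785) = 5255/4957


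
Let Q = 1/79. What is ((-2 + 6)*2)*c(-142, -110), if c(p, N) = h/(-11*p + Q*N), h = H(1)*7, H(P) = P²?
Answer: 553/15411 ≈ 0.035883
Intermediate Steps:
Q = 1/79 ≈ 0.012658
h = 7 (h = 1²*7 = 1*7 = 7)
c(p, N) = 7/(-11*p + N/79)
((-2 + 6)*2)*c(-142, -110) = ((-2 + 6)*2)*(553/(-110 - 869*(-142))) = (4*2)*(553/(-110 + 123398)) = 8*(553/123288) = 553/15411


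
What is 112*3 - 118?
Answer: 218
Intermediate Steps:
112*3 - 118 = 336 - 118 = 218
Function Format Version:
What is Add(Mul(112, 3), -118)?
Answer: 218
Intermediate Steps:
Add(Mul(112, 3), -118) = Add(336, -118) = 218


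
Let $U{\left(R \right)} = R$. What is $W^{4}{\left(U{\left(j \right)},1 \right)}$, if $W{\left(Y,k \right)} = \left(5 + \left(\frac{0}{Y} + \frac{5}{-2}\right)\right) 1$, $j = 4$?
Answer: $\frac{625}{16} \approx 39.063$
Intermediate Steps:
$W{\left(Y,k \right)} = \frac{5}{2}$ ($W{\left(Y,k \right)} = \left(5 + \left(0 + 5 \left(- \frac{1}{2}\right)\right)\right) 1 = \left(5 + \left(0 - \frac{5}{2}\right)\right) 1 = \left(5 - \frac{5}{2}\right) 1 = \frac{5}{2} \cdot 1 = \frac{5}{2}$)
$W^{4}{\left(U{\left(j \right)},1 \right)} = \left(\frac{5}{2}\right)^{4} = \frac{625}{16}$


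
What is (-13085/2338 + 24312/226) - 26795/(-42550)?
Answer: 2507535678/24437945 ≈ 102.61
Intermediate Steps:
(-13085/2338 + 24312/226) - 26795/(-42550) = (-13085*1/2338 + 24312*(1/226)) - 26795*(-1/42550) = (-13085/2338 + 12156/113) + 233/370 = 26942123/264194 + 233/370 = 2507535678/24437945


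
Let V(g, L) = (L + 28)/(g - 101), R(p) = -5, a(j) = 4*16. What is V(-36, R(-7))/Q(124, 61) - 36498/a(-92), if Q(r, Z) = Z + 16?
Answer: -192509437/337568 ≈ -570.28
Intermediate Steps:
a(j) = 64
Q(r, Z) = 16 + Z
V(g, L) = (28 + L)/(-101 + g)
V(-36, R(-7))/Q(124, 61) - 36498/a(-92) = ((28 - 5)/(-101 - 36))/(16 + 61) - 36498/64 = (23/(-137))/77 - 36498*1/64 = -1/137*23*(1/77) - 18249/32 = -23/137*1/77 - 18249/32 = -23/10549 - 18249/32 = -192509437/337568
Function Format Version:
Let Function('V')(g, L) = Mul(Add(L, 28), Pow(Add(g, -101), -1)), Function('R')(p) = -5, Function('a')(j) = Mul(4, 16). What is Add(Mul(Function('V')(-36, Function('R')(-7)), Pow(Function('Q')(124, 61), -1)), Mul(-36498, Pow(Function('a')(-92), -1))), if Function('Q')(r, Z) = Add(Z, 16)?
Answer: Rational(-192509437, 337568) ≈ -570.28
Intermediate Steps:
Function('a')(j) = 64
Function('Q')(r, Z) = Add(16, Z)
Function('V')(g, L) = Mul(Pow(Add(-101, g), -1), Add(28, L)) (Function('V')(g, L) = Mul(Add(28, L), Pow(Add(-101, g), -1)) = Mul(Pow(Add(-101, g), -1), Add(28, L)))
Add(Mul(Function('V')(-36, Function('R')(-7)), Pow(Function('Q')(124, 61), -1)), Mul(-36498, Pow(Function('a')(-92), -1))) = Add(Mul(Mul(Pow(Add(-101, -36), -1), Add(28, -5)), Pow(Add(16, 61), -1)), Mul(-36498, Pow(64, -1))) = Add(Mul(Mul(Pow(-137, -1), 23), Pow(77, -1)), Mul(-36498, Rational(1, 64))) = Add(Mul(Mul(Rational(-1, 137), 23), Rational(1, 77)), Rational(-18249, 32)) = Add(Mul(Rational(-23, 137), Rational(1, 77)), Rational(-18249, 32)) = Add(Rational(-23, 10549), Rational(-18249, 32)) = Rational(-192509437, 337568)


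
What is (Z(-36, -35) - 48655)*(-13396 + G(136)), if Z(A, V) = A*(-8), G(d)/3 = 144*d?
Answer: -2193733652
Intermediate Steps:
G(d) = 432*d (G(d) = 3*(144*d) = 432*d)
Z(A, V) = -8*A
(Z(-36, -35) - 48655)*(-13396 + G(136)) = (-8*(-36) - 48655)*(-13396 + 432*136) = (288 - 48655)*(-13396 + 58752) = -48367*45356 = -2193733652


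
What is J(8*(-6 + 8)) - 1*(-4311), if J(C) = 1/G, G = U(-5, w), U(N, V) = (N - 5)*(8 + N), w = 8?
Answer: 129329/30 ≈ 4311.0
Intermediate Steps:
U(N, V) = (-5 + N)*(8 + N)
G = -30 (G = -40 + (-5)² + 3*(-5) = -40 + 25 - 15 = -30)
J(C) = -1/30 (J(C) = 1/(-30) = -1/30)
J(8*(-6 + 8)) - 1*(-4311) = -1/30 - 1*(-4311) = -1/30 + 4311 = 129329/30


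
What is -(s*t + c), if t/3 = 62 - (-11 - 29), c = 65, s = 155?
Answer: -47495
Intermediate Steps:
t = 306 (t = 3*(62 - (-11 - 29)) = 3*(62 - 1*(-40)) = 3*(62 + 40) = 3*102 = 306)
-(s*t + c) = -(155*306 + 65) = -(47430 + 65) = -1*47495 = -47495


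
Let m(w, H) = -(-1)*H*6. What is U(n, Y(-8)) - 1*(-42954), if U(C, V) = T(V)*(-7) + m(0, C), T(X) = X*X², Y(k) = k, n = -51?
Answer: 46232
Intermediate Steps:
m(w, H) = 6*H (m(w, H) = -(-1)*6*H = -(-6)*H = 6*H)
T(X) = X³
U(C, V) = -7*V³ + 6*C (U(C, V) = V³*(-7) + 6*C = -7*V³ + 6*C)
U(n, Y(-8)) - 1*(-42954) = (-7*(-8)³ + 6*(-51)) - 1*(-42954) = (-7*(-512) - 306) + 42954 = (3584 - 306) + 42954 = 3278 + 42954 = 46232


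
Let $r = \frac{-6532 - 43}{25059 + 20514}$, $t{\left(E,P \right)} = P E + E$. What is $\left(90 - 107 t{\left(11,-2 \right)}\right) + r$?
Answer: $\frac{57734416}{45573} \approx 1266.9$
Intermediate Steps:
$t{\left(E,P \right)} = E + E P$ ($t{\left(E,P \right)} = E P + E = E + E P$)
$r = - \frac{6575}{45573} \approx -0.14427$
$\left(90 - 107 t{\left(11,-2 \right)}\right) + r = \left(90 - 107 \cdot 11 \left(1 - 2\right)\right) - \frac{6575}{45573} = \left(90 - 107 \cdot 11 \left(-1\right)\right) - \frac{6575}{45573} = \left(90 - -1177\right) - \frac{6575}{45573} = \left(90 + 1177\right) - \frac{6575}{45573} = 1267 - \frac{6575}{45573} = \frac{57734416}{45573}$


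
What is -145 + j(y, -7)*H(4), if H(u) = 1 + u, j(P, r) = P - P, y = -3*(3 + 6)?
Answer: -145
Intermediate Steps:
y = -27 (y = -3*9 = -27)
j(P, r) = 0
-145 + j(y, -7)*H(4) = -145 + 0*(1 + 4) = -145 + 0*5 = -145 + 0 = -145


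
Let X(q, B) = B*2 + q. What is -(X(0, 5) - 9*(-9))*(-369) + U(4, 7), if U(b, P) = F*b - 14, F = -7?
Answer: 33537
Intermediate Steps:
X(q, B) = q + 2*B (X(q, B) = 2*B + q = q + 2*B)
U(b, P) = -14 - 7*b (U(b, P) = -7*b - 14 = -14 - 7*b)
-(X(0, 5) - 9*(-9))*(-369) + U(4, 7) = -((0 + 2*5) - 9*(-9))*(-369) + (-14 - 7*4) = -((0 + 10) + 81)*(-369) + (-14 - 28) = -(10 + 81)*(-369) - 42 = -1*91*(-369) - 42 = -91*(-369) - 42 = 33579 - 42 = 33537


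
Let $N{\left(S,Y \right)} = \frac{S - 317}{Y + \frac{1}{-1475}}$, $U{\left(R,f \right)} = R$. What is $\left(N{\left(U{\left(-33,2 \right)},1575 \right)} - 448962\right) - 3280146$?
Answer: $- \frac{4331590404821}{1161562} \approx -3.7291 \cdot 10^{6}$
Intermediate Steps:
$N{\left(S,Y \right)} = \frac{-317 + S}{- \frac{1}{1475} + Y}$ ($N{\left(S,Y \right)} = \frac{-317 + S}{Y - \frac{1}{1475}} = \frac{-317 + S}{- \frac{1}{1475} + Y}$)
$\left(N{\left(U{\left(-33,2 \right)},1575 \right)} - 448962\right) - 3280146 = \left(\frac{1475 \left(-317 - 33\right)}{-1 + 1475 \cdot 1575} - 448962\right) - 3280146 = \left(1475 \frac{1}{-1 + 2323125} \left(-350\right) - 448962\right) - 3280146 = \left(1475 \cdot \frac{1}{2323124} \left(-350\right) - 448962\right) - 3280146 = \left(- \frac{258125}{1161562} - 448962\right) - 3280146 = - \frac{521497456769}{1161562} - 3280146 = - \frac{4331590404821}{1161562}$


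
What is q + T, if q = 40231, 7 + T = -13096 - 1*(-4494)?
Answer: 31622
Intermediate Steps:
T = -8609 (T = -7 + (-13096 - 1*(-4494)) = -7 + (-13096 + 4494) = -7 - 8602 = -8609)
q + T = 40231 - 8609 = 31622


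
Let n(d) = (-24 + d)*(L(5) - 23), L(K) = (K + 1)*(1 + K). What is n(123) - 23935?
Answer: -22648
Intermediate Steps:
L(K) = (1 + K)² (L(K) = (1 + K)*(1 + K) = (1 + K)²)
n(d) = -312 + 13*d (n(d) = (-24 + d)*((1 + 5)² - 23) = (-24 + d)*(6² - 23) = (-24 + d)*(36 - 23) = (-24 + d)*13 = -312 + 13*d)
n(123) - 23935 = (-312 + 13*123) - 23935 = (-312 + 1599) - 23935 = 1287 - 23935 = -22648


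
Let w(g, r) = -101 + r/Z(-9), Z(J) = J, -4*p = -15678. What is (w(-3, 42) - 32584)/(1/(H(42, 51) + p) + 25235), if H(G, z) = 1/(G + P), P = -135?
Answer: -71494752725/55190838183 ≈ -1.2954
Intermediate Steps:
p = 7839/2 (p = -¼*(-15678) = 7839/2 ≈ 3919.5)
H(G, z) = 1/(-135 + G) (H(G, z) = 1/(G - 135) = 1/(-135 + G))
w(g, r) = -101 - r/9 (w(g, r) = -101 + r/(-9) = -101 + r*(-⅑) = -101 - r/9)
(w(-3, 42) - 32584)/(1/(H(42, 51) + p) + 25235) = ((-101 - ⅑*42) - 32584)/(1/(1/(-135 + 42) + 7839/2) + 25235) = ((-101 - 14/3) - 32584)/(1/(1/(-93) + 7839/2) + 25235) = (-317/3 - 32584)/(1/(-1/93 + 7839/2) + 25235) = -98069/(3*(1/(729025/186) + 25235)) = -98069/(3*(186/729025 + 25235)) = -98069/(3*18396946061/729025) = -98069/3*729025/18396946061 = -71494752725/55190838183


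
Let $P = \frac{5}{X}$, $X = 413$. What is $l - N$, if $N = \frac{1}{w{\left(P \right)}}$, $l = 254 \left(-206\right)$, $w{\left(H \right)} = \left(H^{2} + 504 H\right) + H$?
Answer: $- \frac{54566253969}{1042850} \approx -52324.0$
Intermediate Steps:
$P = \frac{5}{413} \approx 0.012107$
$w{\left(H \right)} = H^{2} + 505 H$
$l = -52324$
$N = \frac{170569}{1042850}$ ($N = \frac{1}{\frac{5}{413} \left(505 + \frac{5}{413}\right)} = \frac{1}{\frac{5}{413} \cdot \frac{208570}{413}} = \frac{1}{\frac{1042850}{170569}} = \frac{170569}{1042850} \approx 0.16356$)
$l - N = -52324 - \frac{170569}{1042850} = - \frac{54566253969}{1042850}$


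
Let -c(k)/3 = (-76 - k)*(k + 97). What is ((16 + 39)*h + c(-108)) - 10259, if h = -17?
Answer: -10138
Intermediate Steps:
c(k) = -3*(-76 - k)*(97 + k) (c(k) = -3*(-76 - k)*(k + 97) = -3*(-76 - k)*(97 + k))
((16 + 39)*h + c(-108)) - 10259 = ((16 + 39)*(-17) + (22116 + 3*(-108)**2 + 519*(-108))) - 10259 = (55*(-17) + (22116 + 3*11664 - 56052)) - 10259 = (-935 + (22116 + 34992 - 56052)) - 10259 = (-935 + 1056) - 10259 = 121 - 10259 = -10138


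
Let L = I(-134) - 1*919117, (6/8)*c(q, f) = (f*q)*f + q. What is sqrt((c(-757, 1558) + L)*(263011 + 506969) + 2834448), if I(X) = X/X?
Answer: 4*I*sqrt(117948400676777) ≈ 4.3442e+7*I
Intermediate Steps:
c(q, f) = 4*q/3 + 4*q*f**2/3 (c(q, f) = 4*((f*q)*f + q)/3 = 4*(q*f**2 + q)/3 = 4*(q + q*f**2)/3 = 4*q/3 + 4*q*f**2/3)
I(X) = 1
L = -919116 (L = 1 - 1*919117 = 1 - 919117 = -919116)
sqrt((c(-757, 1558) + L)*(263011 + 506969) + 2834448) = sqrt(((4/3)*(-757)*(1 + 1558**2) - 919116)*(263011 + 506969) + 2834448) = sqrt(((4/3)*(-757)*(1 + 2427364) - 919116)*769980 + 2834448) = sqrt(((4/3)*(-757)*2427365 - 919116)*769980 + 2834448) = sqrt((-7350061220/3 - 919116)*769980 + 2834448) = sqrt(-7352818568/3*769980 + 2834448) = sqrt(-1887174413662880 + 2834448) = sqrt(-1887174410828432) = 4*I*sqrt(117948400676777)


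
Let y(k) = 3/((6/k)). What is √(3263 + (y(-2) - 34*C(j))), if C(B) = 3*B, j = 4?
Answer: √2854 ≈ 53.423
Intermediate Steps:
y(k) = k/2 (y(k) = 3*(k/6) = k/2)
√(3263 + (y(-2) - 34*C(j))) = √(3263 + ((½)*(-2) - 102*4)) = √(3263 + (-1 - 34*12)) = √(3263 + (-1 - 408)) = √(3263 - 409) = √2854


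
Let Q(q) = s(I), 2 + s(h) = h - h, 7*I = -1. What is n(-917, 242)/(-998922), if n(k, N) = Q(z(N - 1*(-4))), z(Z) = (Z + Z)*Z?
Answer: 1/499461 ≈ 2.0022e-6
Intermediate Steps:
I = -1/7 (I = (1/7)*(-1) = -1/7 ≈ -0.14286)
s(h) = -2 (s(h) = -2 + (h - h) = -2 + 0 = -2)
z(Z) = 2*Z**2 (z(Z) = (2*Z)*Z = 2*Z**2)
Q(q) = -2
n(k, N) = -2
n(-917, 242)/(-998922) = -2/(-998922) = -2*(-1/998922) = 1/499461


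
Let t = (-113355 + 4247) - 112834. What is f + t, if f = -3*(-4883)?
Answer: -207293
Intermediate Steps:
f = 14649
t = -221942 (t = -109108 - 112834 = -221942)
f + t = 14649 - 221942 = -207293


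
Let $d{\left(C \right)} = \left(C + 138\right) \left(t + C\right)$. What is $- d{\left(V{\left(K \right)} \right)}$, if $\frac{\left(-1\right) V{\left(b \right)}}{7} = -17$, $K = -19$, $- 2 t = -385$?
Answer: $- \frac{160111}{2} \approx -80056.0$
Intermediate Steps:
$t = \frac{385}{2}$ ($t = \left(- \frac{1}{2}\right) \left(-385\right) = \frac{385}{2} \approx 192.5$)
$V{\left(b \right)} = 119$ ($V{\left(b \right)} = \left(-7\right) \left(-17\right) = 119$)
$d{\left(C \right)} = \left(138 + C\right) \left(\frac{385}{2} + C\right)$ ($d{\left(C \right)} = \left(C + 138\right) \left(\frac{385}{2} + C\right) = \left(138 + C\right) \left(\frac{385}{2} + C\right)$)
$- d{\left(V{\left(K \right)} \right)} = - (26565 + 119^{2} + \frac{661}{2} \cdot 119) = - (26565 + 14161 + \frac{78659}{2}) = \left(-1\right) \frac{160111}{2} = - \frac{160111}{2}$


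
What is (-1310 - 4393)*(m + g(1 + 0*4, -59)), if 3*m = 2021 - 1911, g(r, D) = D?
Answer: 127367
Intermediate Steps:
m = 110/3 (m = (2021 - 1911)/3 = (⅓)*110 = 110/3 ≈ 36.667)
(-1310 - 4393)*(m + g(1 + 0*4, -59)) = (-1310 - 4393)*(110/3 - 59) = -5703*(-67/3) = 127367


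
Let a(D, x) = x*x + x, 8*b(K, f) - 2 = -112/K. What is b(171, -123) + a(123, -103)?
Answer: 7186219/684 ≈ 10506.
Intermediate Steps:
b(K, f) = ¼ - 14/K (b(K, f) = ¼ + (-112/K)/8 = ¼ - 14/K)
a(D, x) = x + x² (a(D, x) = x² + x = x + x²)
b(171, -123) + a(123, -103) = (¼)*(-56 + 171)/171 - 103*(1 - 103) = (¼)*(1/171)*115 - 103*(-102) = 115/684 + 10506 = 7186219/684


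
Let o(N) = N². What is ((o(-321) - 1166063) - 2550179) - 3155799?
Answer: -6769000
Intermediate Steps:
((o(-321) - 1166063) - 2550179) - 3155799 = (((-321)² - 1166063) - 2550179) - 3155799 = ((103041 - 1166063) - 2550179) - 3155799 = (-1063022 - 2550179) - 3155799 = -3613201 - 3155799 = -6769000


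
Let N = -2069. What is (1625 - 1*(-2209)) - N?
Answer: 5903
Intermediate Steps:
(1625 - 1*(-2209)) - N = (1625 - 1*(-2209)) - 1*(-2069) = (1625 + 2209) + 2069 = 3834 + 2069 = 5903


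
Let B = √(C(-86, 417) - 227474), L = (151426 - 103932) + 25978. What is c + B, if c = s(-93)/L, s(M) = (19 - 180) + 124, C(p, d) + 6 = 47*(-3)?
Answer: -37/73472 + I*√227621 ≈ -0.00050359 + 477.1*I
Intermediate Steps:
C(p, d) = -147 (C(p, d) = -6 + 47*(-3) = -6 - 141 = -147)
L = 73472 (L = 47494 + 25978 = 73472)
B = I*√227621 (B = √(-147 - 227474) = √(-227621) = I*√227621 ≈ 477.1*I)
s(M) = -37 (s(M) = -161 + 124 = -37)
c = -37/73472 ≈ -0.00050359
c + B = -37/73472 + I*√227621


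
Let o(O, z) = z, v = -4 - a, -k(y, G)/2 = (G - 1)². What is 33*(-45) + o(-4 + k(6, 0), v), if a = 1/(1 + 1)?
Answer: -2979/2 ≈ -1489.5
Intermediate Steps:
k(y, G) = -2*(-1 + G)² (k(y, G) = -2*(G - 1)² = -2*(-1 + G)²)
a = ½ (a = 1/2 = ½ ≈ 0.50000)
v = -9/2 (v = -4 - 1*½ = -4 - ½ = -9/2 ≈ -4.5000)
33*(-45) + o(-4 + k(6, 0), v) = 33*(-45) - 9/2 = -1485 - 9/2 = -2979/2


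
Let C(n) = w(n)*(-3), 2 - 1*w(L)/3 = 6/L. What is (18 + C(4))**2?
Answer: 729/4 ≈ 182.25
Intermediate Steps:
w(L) = 6 - 18/L
C(n) = -18 + 54/n (C(n) = (6 - 18/n)*(-3) = -18 + 54/n)
(18 + C(4))**2 = (18 + (-18 + 54/4))**2 = (18 + (-18 + 54*(1/4)))**2 = (18 + (-18 + 27/2))**2 = (18 - 9/2)**2 = (27/2)**2 = 729/4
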